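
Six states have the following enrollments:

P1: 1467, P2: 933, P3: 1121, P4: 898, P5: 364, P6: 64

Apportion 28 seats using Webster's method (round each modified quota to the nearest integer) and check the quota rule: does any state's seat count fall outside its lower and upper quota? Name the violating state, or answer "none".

Standard quotas: P1 8.475, P2 5.390, P3 6.476, P4 5.188, P5 2.103, P6 0.370.
Webster allocation: P1 9, P2 5, P3 7, P4 5, P5 2, P6 0.
Every allocation lies between the lower and upper quota.

none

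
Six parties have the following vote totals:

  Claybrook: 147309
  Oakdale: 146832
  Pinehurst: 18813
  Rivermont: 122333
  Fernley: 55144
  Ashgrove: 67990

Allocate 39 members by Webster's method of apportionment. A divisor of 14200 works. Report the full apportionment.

With modified divisor 14200: modified quotas Claybrook 10.374, Oakdale 10.340, Pinehurst 1.325, Rivermont 8.615, Fernley 3.883, Ashgrove 4.788.
Rounding to the nearest integer: Claybrook 10, Oakdale 10, Pinehurst 1, Rivermont 9, Fernley 4, Ashgrove 5 (total 39).

Claybrook 10; Oakdale 10; Pinehurst 1; Rivermont 9; Fernley 4; Ashgrove 5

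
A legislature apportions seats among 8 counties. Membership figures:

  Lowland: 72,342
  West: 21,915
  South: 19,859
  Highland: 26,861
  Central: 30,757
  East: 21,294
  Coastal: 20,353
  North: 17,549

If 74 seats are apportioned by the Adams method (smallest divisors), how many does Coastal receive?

7

Standard divisor 230930/74 ≈ 3120.676; standard quotas: Lowland 23.182, West 7.023, South 6.364, Highland 8.607, Central 9.856, East 6.824, Coastal 6.522, North 5.623.
Rounding up gives 24, 8, 7, 9, 10, 7, 7, 6 = 78 seats, so the divisor must be adjusted.
With modified divisor 3330: modified quotas Lowland 21.724, West 6.581, South 5.964, Highland 8.066, Central 9.236, East 6.395, Coastal 6.112, North 5.270.
Rounding up: Lowland 22, West 7, South 6, Highland 9, Central 10, East 7, Coastal 7, North 6 (total 74).
Coastal receives 7.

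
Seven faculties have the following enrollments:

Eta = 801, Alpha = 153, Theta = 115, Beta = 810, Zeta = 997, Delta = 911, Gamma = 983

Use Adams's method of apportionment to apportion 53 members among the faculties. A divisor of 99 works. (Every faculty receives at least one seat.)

With modified divisor 99: modified quotas Eta 8.091, Alpha 1.545, Theta 1.162, Beta 8.182, Zeta 10.071, Delta 9.202, Gamma 9.929.
Rounding up: Eta 9, Alpha 2, Theta 2, Beta 9, Zeta 11, Delta 10, Gamma 10 (total 53).

Eta 9, Alpha 2, Theta 2, Beta 9, Zeta 11, Delta 10, Gamma 10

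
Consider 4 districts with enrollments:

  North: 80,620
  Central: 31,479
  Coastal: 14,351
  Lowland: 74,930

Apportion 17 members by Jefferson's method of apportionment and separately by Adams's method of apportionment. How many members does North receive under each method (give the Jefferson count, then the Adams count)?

7 and 6

Jefferson: North 7, Central 2, Coastal 1, Lowland 7.
Adams: North 6, Central 3, Coastal 2, Lowland 6.
North gets 7 under Jefferson and 6 under Adams.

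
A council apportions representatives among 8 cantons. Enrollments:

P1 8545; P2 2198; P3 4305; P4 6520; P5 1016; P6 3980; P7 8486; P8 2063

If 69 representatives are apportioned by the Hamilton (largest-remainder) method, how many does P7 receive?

Standard divisor: 37113 ÷ 69 ≈ 537.87.
Standard quotas: P1 15.8868, P2 4.0865, P3 8.0038, P4 12.1219, P5 1.8889, P6 7.3996, P7 15.7771, P8 3.8355.
Lower quotas: P1 15, P2 4, P3 8, P4 12, P5 1, P6 7, P7 15, P8 3 (sum 65, leaving 4 seats).
Remainders in descending order: P5 0.8889, P1 0.8868, P8 0.8355, P7 0.7771, P6 0.3996, P4 0.1219, P2 0.0865, P3 0.0038.
The surplus seats go to P5, P1, P8, P7.
P7 receives 16.

16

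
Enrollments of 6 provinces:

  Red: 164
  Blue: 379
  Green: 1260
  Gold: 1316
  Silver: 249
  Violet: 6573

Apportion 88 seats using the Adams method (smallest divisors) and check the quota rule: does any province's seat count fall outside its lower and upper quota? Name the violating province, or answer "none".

Violet

Standard quotas: Red 1.452, Blue 3.355, Green 11.154, Gold 11.650, Silver 2.204, Violet 58.186.
Adams allocation: Red 2, Blue 4, Green 11, Gold 12, Silver 3, Violet 56.
Violet has quota 58.186 (lower 58, upper 59) but receives 56 — outside the quota interval.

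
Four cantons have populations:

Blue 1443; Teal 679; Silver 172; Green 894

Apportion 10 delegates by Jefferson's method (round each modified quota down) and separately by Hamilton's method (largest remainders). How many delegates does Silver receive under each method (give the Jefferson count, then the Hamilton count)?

Jefferson: Blue 5, Teal 2, Silver 0, Green 3.
Hamilton: Blue 4, Teal 2, Silver 1, Green 3.
Silver gets 0 under Jefferson and 1 under Hamilton.

0 and 1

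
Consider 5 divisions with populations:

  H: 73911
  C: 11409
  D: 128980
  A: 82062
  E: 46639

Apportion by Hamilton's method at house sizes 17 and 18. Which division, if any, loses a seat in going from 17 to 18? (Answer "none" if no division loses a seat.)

none

At 17 seats: H 4, C 1, D 6, A 4, E 2.
At 18 seats: H 4, C 1, D 7, A 4, E 2.
No division's allocation decreased.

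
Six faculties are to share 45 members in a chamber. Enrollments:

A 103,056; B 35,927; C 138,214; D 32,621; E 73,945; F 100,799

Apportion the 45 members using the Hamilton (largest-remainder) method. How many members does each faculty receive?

A 10, B 3, C 13, D 3, E 7, F 9

Standard divisor: 484562 ÷ 45 ≈ 10768.044.
Standard quotas: A 9.5705, B 3.3364, C 12.8356, D 3.0294, E 6.8671, F 9.3609.
Lower quotas: A 9, B 3, C 12, D 3, E 6, F 9 (sum 42, leaving 3 seats).
Remainders in descending order: E 0.8671, C 0.8356, A 0.5705, F 0.3609, B 0.3364, D 0.0294.
The surplus seats go to E, C, A.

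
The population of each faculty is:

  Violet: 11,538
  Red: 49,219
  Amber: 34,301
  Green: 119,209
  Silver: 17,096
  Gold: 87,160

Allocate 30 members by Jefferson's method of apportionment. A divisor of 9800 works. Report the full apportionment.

With modified divisor 9800: modified quotas Violet 1.177, Red 5.022, Amber 3.500, Green 12.164, Silver 1.744, Gold 8.894.
Rounding down: Violet 1, Red 5, Amber 3, Green 12, Silver 1, Gold 8 (total 30).

Violet=1, Red=5, Amber=3, Green=12, Silver=1, Gold=8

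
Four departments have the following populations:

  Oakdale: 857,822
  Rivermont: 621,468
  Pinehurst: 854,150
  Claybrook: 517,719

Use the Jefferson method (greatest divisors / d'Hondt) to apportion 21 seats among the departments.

Standard divisor 2851159/21 ≈ 135769.476; standard quotas: Oakdale 6.318, Rivermont 4.577, Pinehurst 6.291, Claybrook 3.813.
Rounding down gives 6, 4, 6, 3 = 19 seats, so the divisor must be adjusted.
With modified divisor 123400: modified quotas Oakdale 6.952, Rivermont 5.036, Pinehurst 6.922, Claybrook 4.195.
Rounding down: Oakdale 6, Rivermont 5, Pinehurst 6, Claybrook 4 (total 21).

Oakdale 6; Rivermont 5; Pinehurst 6; Claybrook 4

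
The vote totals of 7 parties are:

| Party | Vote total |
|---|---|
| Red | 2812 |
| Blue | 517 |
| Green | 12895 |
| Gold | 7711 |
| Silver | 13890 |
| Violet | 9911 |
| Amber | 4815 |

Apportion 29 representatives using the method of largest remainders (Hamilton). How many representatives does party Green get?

Total 52551; standard divisor 52551/29 ≈ 1812.103.
Standard quotas: Red 1.5518, Blue 0.2853, Green 7.1160, Gold 4.2553, Silver 7.6651, Violet 5.4693, Amber 2.6571.
Lower quotas: Red 1, Blue 0, Green 7, Gold 4, Silver 7, Violet 5, Amber 2 (sum 26, leaving 3 seats).
Remainders in descending order: Silver 0.6651, Amber 0.6571, Red 0.5518, Violet 0.4693, Blue 0.2853, Gold 0.2553, Green 0.1160.
Largest remainders: Silver, Amber, Red receive the extra seats.
Green receives 7.

7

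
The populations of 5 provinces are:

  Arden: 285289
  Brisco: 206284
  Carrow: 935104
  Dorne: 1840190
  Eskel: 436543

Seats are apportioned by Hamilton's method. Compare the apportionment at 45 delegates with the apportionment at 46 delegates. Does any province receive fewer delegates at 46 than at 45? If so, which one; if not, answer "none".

Arden

At 45 seats: Arden 4, Brisco 3, Carrow 11, Dorne 22, Eskel 5.
At 46 seats: Arden 3, Brisco 3, Carrow 12, Dorne 23, Eskel 5.
Arden drops from 4 to 3.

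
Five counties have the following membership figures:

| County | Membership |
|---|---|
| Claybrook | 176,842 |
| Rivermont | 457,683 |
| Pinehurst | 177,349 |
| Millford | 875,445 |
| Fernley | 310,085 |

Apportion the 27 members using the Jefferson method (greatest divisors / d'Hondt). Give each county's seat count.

Claybrook 2; Rivermont 6; Pinehurst 2; Millford 13; Fernley 4

Standard divisor 1997404/27 ≈ 73977.926; standard quotas: Claybrook 2.390, Rivermont 6.187, Pinehurst 2.397, Millford 11.834, Fernley 4.192.
Rounding down gives 2, 6, 2, 11, 4 = 25 seats, so the divisor must be adjusted.
With modified divisor 66400: modified quotas Claybrook 2.663, Rivermont 6.893, Pinehurst 2.671, Millford 13.184, Fernley 4.670.
Rounding down: Claybrook 2, Rivermont 6, Pinehurst 2, Millford 13, Fernley 4 (total 27).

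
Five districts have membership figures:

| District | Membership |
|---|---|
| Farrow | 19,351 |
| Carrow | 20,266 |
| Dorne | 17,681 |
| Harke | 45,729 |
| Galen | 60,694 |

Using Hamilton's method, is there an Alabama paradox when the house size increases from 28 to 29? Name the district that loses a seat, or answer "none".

none

At 28 seats: Farrow 3, Carrow 4, Dorne 3, Harke 8, Galen 10.
At 29 seats: Farrow 3, Carrow 4, Dorne 3, Harke 8, Galen 11.
No district's allocation decreased.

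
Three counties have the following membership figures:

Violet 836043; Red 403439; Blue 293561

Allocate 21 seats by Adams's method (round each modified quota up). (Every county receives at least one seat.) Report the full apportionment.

Standard divisor 1533043/21 ≈ 73002.048; standard quotas: Violet 11.452, Red 5.526, Blue 4.021.
Rounding up gives 12, 6, 5 = 23 seats, so the divisor must be adjusted.
With modified divisor 78300: modified quotas Violet 10.677, Red 5.152, Blue 3.749.
Rounding up: Violet 11, Red 6, Blue 4 (total 21).

Violet: 11, Red: 6, Blue: 4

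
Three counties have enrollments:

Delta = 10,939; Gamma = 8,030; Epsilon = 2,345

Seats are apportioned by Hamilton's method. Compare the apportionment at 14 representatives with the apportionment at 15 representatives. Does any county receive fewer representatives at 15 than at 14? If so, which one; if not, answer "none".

At 14 seats: Delta 7, Gamma 5, Epsilon 2.
At 15 seats: Delta 8, Gamma 6, Epsilon 1.
Epsilon drops from 2 to 1.

Epsilon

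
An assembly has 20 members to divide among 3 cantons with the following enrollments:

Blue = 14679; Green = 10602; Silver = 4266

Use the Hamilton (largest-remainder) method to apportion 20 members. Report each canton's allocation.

Blue=10, Green=7, Silver=3

Total 29547; standard divisor 29547/20 ≈ 1477.35.
Standard quotas: Blue 9.9360, Green 7.1764, Silver 2.8876.
Lower quotas: Blue 9, Green 7, Silver 2 (sum 18, leaving 2 seats).
Remainders in descending order: Blue 0.9360, Silver 0.8876, Green 0.1764.
Largest remainders: Blue, Silver receive the extra seats.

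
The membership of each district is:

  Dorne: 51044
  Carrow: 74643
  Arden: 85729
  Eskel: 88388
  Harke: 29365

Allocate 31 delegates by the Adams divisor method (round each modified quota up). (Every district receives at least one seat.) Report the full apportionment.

Dorne: 5; Carrow: 7; Arden: 8; Eskel: 8; Harke: 3

Standard divisor 329169/31 ≈ 10618.355; standard quotas: Dorne 4.807, Carrow 7.030, Arden 8.074, Eskel 8.324, Harke 2.765.
Rounding up gives 5, 8, 9, 9, 3 = 34 seats, so the divisor must be adjusted.
With modified divisor 11600: modified quotas Dorne 4.400, Carrow 6.435, Arden 7.390, Eskel 7.620, Harke 2.531.
Rounding up: Dorne 5, Carrow 7, Arden 8, Eskel 8, Harke 3 (total 31).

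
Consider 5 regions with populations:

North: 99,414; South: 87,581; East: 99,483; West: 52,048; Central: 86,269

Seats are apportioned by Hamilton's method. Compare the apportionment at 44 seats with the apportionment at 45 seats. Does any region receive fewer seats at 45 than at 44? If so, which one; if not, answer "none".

West

At 44 seats: North 10, South 9, East 10, West 6, Central 9.
At 45 seats: North 11, South 9, East 11, West 5, Central 9.
West drops from 6 to 5.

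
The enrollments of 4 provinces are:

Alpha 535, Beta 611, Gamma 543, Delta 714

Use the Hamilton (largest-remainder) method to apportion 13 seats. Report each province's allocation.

Total 2403; standard divisor 2403/13 ≈ 184.846.
Standard quotas: Alpha 2.894, Beta 3.305, Gamma 2.938, Delta 3.863.
Lower quotas: Alpha 2, Beta 3, Gamma 2, Delta 3 (sum 10, leaving 3 seats).
Remainders in descending order: Gamma 0.938, Alpha 0.894, Delta 0.863, Beta 0.305.
Largest remainders: Gamma, Alpha, Delta receive the extra seats.

Alpha=3, Beta=3, Gamma=3, Delta=4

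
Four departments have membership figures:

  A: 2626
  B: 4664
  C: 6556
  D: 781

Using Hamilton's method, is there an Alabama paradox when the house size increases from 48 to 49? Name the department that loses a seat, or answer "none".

At 48 seats: A 9, B 15, C 21, D 3.
At 49 seats: A 9, B 16, C 22, D 2.
D drops from 3 to 2.

D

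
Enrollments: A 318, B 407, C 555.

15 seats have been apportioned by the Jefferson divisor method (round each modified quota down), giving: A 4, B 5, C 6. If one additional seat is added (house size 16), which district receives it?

C

Priority for the next seat is population ÷ (current seats + 1).
Priorities: A 63.600, B 67.833, C 79.286.
Highest priority: C.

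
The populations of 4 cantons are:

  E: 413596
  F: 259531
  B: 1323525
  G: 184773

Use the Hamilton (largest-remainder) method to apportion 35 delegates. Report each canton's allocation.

E=7, F=4, B=21, G=3

Standard divisor: 2181425 ÷ 35 ≈ 62326.429.
Standard quotas: E 6.6360, F 4.1641, B 21.2354, G 2.9646.
Lower quotas: E 6, F 4, B 21, G 2 (sum 33, leaving 2 seats).
Remainders in descending order: G 0.9646, E 0.6360, B 0.2354, F 0.1641.
Largest remainders: G, E receive the extra seats.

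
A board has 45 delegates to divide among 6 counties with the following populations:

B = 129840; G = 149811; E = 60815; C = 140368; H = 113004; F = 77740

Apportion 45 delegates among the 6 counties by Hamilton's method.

Total 671578; standard divisor 671578/45 ≈ 14923.956.
Standard quotas: B 8.7001, G 10.0383, E 4.0750, C 9.4055, H 7.5720, F 5.2091.
Lower quotas: B 8, G 10, E 4, C 9, H 7, F 5 (sum 43, leaving 2 seats).
Remainders in descending order: B 0.7001, H 0.5720, C 0.4055, F 0.2091, E 0.0750, G 0.0383.
Largest remainders: B, H receive the extra seats.

B 9, G 10, E 4, C 9, H 8, F 5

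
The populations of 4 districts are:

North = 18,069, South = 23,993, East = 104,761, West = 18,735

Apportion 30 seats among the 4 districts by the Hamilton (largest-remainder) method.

The standard divisor is 165558/30 ≈ 5518.6.
Standard quotas: North 3.2742, South 4.3477, East 18.9833, West 3.3949.
Lower quotas: North 3, South 4, East 18, West 3 (sum 28, leaving 2 seats).
Remainders in descending order: East 0.9833, West 0.3949, South 0.3477, North 0.2742.
Largest remainders: East, West receive the extra seats.

North 3; South 4; East 19; West 4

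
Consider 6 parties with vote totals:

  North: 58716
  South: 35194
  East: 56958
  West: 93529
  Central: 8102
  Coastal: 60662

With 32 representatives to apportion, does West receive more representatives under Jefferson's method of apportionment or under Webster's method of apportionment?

Jefferson: North 6, South 4, East 6, West 10, Central 0, Coastal 6.
Webster: North 6, South 4, East 6, West 9, Central 1, Coastal 6.
West gets 10 under Jefferson and 9 under Webster.

Jefferson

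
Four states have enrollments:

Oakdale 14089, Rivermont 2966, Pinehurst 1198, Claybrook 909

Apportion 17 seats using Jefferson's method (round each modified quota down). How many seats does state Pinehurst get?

Standard divisor 19162/17 ≈ 1127.176; standard quotas: Oakdale 12.499, Rivermont 2.631, Pinehurst 1.063, Claybrook 0.806.
Rounding down gives 12, 2, 1, 0 = 15 seats, so the divisor must be adjusted.
With modified divisor 1000: modified quotas Oakdale 14.089, Rivermont 2.966, Pinehurst 1.198, Claybrook 0.909.
Rounding down: Oakdale 14, Rivermont 2, Pinehurst 1, Claybrook 0 (total 17).
Pinehurst receives 1.

1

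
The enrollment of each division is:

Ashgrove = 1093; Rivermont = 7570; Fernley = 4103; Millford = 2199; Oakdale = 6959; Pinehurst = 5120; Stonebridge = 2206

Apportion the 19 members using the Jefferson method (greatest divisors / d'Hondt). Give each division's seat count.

Standard divisor 29250/19 ≈ 1539.474; standard quotas: Ashgrove 0.710, Rivermont 4.917, Fernley 2.665, Millford 1.428, Oakdale 4.520, Pinehurst 3.326, Stonebridge 1.433.
Rounding down gives 0, 4, 2, 1, 4, 3, 1 = 15 seats, so the divisor must be adjusted.
With modified divisor 1270: modified quotas Ashgrove 0.861, Rivermont 5.961, Fernley 3.231, Millford 1.731, Oakdale 5.480, Pinehurst 4.031, Stonebridge 1.737.
Rounding down: Ashgrove 0, Rivermont 5, Fernley 3, Millford 1, Oakdale 5, Pinehurst 4, Stonebridge 1 (total 19).

Ashgrove: 0, Rivermont: 5, Fernley: 3, Millford: 1, Oakdale: 5, Pinehurst: 4, Stonebridge: 1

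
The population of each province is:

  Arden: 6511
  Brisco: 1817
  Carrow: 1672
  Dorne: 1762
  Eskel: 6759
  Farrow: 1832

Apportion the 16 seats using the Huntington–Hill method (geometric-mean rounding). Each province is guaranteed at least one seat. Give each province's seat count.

With divisor 1265: modified quotas Arden 5.147, Brisco 1.436, Carrow 1.322, Dorne 1.393, Eskel 5.343, Farrow 1.448.
Geometric-mean thresholds: Arden √(5·6)=5.477, Brisco √(1·2)=1.414, Carrow √(1·2)=1.414, Dorne √(1·2)=1.414, Eskel √(5·6)=5.477, Farrow √(1·2)=1.414.
Each quota rounded against its threshold gives Arden 5, Brisco 2, Carrow 1, Dorne 1, Eskel 5, Farrow 2 (total 16).

Arden=5, Brisco=2, Carrow=1, Dorne=1, Eskel=5, Farrow=2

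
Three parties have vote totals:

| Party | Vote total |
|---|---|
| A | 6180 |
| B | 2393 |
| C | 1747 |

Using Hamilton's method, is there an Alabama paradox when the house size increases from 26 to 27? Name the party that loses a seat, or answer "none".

At 26 seats: A 16, B 6, C 4.
At 27 seats: A 16, B 6, C 5.
No party's allocation decreased.

none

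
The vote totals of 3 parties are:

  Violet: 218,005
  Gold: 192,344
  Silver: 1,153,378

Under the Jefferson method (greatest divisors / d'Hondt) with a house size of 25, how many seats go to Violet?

3

Standard divisor 1563727/25 ≈ 62549.08; standard quotas: Violet 3.485, Gold 3.075, Silver 18.440.
Rounding down gives 3, 3, 18 = 24 seats, so the divisor must be adjusted.
With modified divisor 59200: modified quotas Violet 3.683, Gold 3.249, Silver 19.483.
Rounding down: Violet 3, Gold 3, Silver 19 (total 25).
Violet receives 3.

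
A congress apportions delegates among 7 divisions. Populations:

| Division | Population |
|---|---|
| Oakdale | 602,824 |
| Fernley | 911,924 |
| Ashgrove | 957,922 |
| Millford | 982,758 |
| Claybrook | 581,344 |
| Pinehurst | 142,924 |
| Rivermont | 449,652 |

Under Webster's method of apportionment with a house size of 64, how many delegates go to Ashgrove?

13

Standard divisor 4629348/64 ≈ 72333.562; standard quotas: Oakdale 8.334, Fernley 12.607, Ashgrove 13.243, Millford 13.586, Claybrook 8.037, Pinehurst 1.976, Rivermont 6.216.
Rounding to the nearest integer gives Oakdale 8, Fernley 13, Ashgrove 13, Millford 14, Claybrook 8, Pinehurst 2, Rivermont 6 — total 64, matching the house size, so no adjustment is needed.
Ashgrove receives 13.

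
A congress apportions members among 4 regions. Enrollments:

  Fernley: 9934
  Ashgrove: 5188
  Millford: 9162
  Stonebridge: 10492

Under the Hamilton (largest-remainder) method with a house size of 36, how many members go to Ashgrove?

The standard divisor is 34776/36 = 966.
Standard quotas: Fernley 10.2836, Ashgrove 5.3706, Millford 9.4845, Stonebridge 10.8613.
Lower quotas: Fernley 10, Ashgrove 5, Millford 9, Stonebridge 10 (sum 34, leaving 2 seats).
Remainders in descending order: Stonebridge 0.8613, Millford 0.4845, Ashgrove 0.3706, Fernley 0.2836.
The surplus seats go to Stonebridge, Millford.
Ashgrove receives 5.

5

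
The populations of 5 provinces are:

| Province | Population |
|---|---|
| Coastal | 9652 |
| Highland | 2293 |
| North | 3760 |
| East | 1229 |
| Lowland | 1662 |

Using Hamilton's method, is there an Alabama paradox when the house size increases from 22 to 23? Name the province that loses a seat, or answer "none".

East

At 22 seats: Coastal 11, Highland 3, North 4, East 2, Lowland 2.
At 23 seats: Coastal 12, Highland 3, North 5, East 1, Lowland 2.
East drops from 2 to 1.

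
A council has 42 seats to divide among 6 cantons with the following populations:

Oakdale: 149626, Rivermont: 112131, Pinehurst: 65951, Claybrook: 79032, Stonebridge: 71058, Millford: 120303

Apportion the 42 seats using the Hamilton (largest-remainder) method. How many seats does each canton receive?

Oakdale 10; Rivermont 8; Pinehurst 5; Claybrook 6; Stonebridge 5; Millford 8

The standard divisor is 598101/42 ≈ 14240.5.
Standard quotas: Oakdale 10.5071, Rivermont 7.8741, Pinehurst 4.6312, Claybrook 5.5498, Stonebridge 4.9899, Millford 8.4479.
Lower quotas: Oakdale 10, Rivermont 7, Pinehurst 4, Claybrook 5, Stonebridge 4, Millford 8 (sum 38, leaving 4 seats).
Remainders in descending order: Stonebridge 0.9899, Rivermont 0.8741, Pinehurst 0.6312, Claybrook 0.5498, Oakdale 0.5071, Millford 0.4479.
The surplus seats go to Stonebridge, Rivermont, Pinehurst, Claybrook.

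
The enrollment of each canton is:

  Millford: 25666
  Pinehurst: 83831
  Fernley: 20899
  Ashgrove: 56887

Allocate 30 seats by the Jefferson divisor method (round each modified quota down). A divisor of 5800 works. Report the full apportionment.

With modified divisor 5800: modified quotas Millford 4.425, Pinehurst 14.454, Fernley 3.603, Ashgrove 9.808.
Rounding down: Millford 4, Pinehurst 14, Fernley 3, Ashgrove 9 (total 30).

Millford 4, Pinehurst 14, Fernley 3, Ashgrove 9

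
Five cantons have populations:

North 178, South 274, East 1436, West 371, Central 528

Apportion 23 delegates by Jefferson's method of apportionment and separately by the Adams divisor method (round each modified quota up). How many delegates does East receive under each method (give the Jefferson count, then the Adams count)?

13 and 11

Jefferson: North 1, South 2, East 13, West 3, Central 4.
Adams: North 2, South 3, East 11, West 3, Central 4.
East gets 13 under Jefferson and 11 under Adams.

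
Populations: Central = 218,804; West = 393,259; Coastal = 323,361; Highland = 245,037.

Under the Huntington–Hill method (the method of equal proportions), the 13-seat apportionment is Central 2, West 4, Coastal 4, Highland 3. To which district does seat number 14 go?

Priority for the next seat is population ÷ (√(s·(s+1))).
Priorities: Central 89326.359, West 87935.386, Coastal 72305.718, Highland 70736.089.
Highest priority: Central.

Central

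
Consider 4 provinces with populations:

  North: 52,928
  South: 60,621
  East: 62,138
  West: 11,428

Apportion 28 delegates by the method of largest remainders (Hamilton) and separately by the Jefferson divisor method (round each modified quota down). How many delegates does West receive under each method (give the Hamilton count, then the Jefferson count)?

Hamilton: North 8, South 9, East 9, West 2.
Jefferson: North 8, South 9, East 10, West 1.
West gets 2 under Hamilton and 1 under Jefferson.

2 and 1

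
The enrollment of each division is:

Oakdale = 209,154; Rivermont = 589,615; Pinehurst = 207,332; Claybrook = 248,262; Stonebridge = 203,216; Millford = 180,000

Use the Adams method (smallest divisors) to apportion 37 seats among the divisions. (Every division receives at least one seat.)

Standard divisor 1637579/37 ≈ 44258.892; standard quotas: Oakdale 4.726, Rivermont 13.322, Pinehurst 4.685, Claybrook 5.609, Stonebridge 4.592, Millford 4.067.
Rounding up gives 5, 14, 5, 6, 5, 5 = 40 seats, so the divisor must be adjusted.
With modified divisor 49400: modified quotas Oakdale 4.234, Rivermont 11.936, Pinehurst 4.197, Claybrook 5.026, Stonebridge 4.114, Millford 3.644.
Rounding up: Oakdale 5, Rivermont 12, Pinehurst 5, Claybrook 6, Stonebridge 5, Millford 4 (total 37).

Oakdale=5; Rivermont=12; Pinehurst=5; Claybrook=6; Stonebridge=5; Millford=4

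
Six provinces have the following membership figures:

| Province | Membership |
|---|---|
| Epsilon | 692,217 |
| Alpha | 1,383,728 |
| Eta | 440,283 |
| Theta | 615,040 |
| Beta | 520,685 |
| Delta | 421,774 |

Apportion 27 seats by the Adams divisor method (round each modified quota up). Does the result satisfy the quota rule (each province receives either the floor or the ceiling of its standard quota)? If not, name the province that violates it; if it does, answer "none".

Alpha

Standard quotas: Epsilon 4.588, Alpha 9.171, Eta 2.918, Theta 4.076, Beta 3.451, Delta 2.795.
Adams allocation: Epsilon 5, Alpha 8, Eta 3, Theta 4, Beta 4, Delta 3.
Alpha has quota 9.171 (lower 9, upper 10) but receives 8 — outside the quota interval.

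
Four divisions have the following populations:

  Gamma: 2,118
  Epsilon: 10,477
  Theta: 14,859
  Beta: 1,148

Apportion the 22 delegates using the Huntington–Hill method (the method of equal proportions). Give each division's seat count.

Gamma: 2, Epsilon: 8, Theta: 11, Beta: 1

With divisor 1347: modified quotas Gamma 1.572, Epsilon 7.778, Theta 11.031, Beta 0.852.
Geometric-mean thresholds: Gamma √(1·2)=1.414, Epsilon √(7·8)=7.483, Theta √(11·12)=11.489, Beta (min 1).
Each quota rounded against its threshold gives Gamma 2, Epsilon 8, Theta 11, Beta 1 (total 22).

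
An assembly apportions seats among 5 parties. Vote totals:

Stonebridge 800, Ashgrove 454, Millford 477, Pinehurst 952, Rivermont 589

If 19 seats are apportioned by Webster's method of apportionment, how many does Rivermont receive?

3

Standard divisor 3272/19 ≈ 172.211; standard quotas: Stonebridge 4.645, Ashgrove 2.636, Millford 2.770, Pinehurst 5.528, Rivermont 3.420.
Rounding to the nearest integer gives 5, 3, 3, 6, 3 = 20 seats, so the divisor must be adjusted.
With modified divisor 175: modified quotas Stonebridge 4.571, Ashgrove 2.594, Millford 2.726, Pinehurst 5.440, Rivermont 3.366.
Rounding to the nearest integer: Stonebridge 5, Ashgrove 3, Millford 3, Pinehurst 5, Rivermont 3 (total 19).
Rivermont receives 3.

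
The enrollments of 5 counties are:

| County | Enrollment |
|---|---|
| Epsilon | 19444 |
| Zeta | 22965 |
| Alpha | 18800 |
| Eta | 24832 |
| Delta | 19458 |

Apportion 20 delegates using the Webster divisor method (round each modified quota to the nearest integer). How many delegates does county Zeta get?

Standard divisor 105499/20 ≈ 5274.95; standard quotas: Epsilon 3.686, Zeta 4.354, Alpha 3.564, Eta 4.708, Delta 3.689.
Rounding to the nearest integer gives 4, 4, 4, 5, 4 = 21 seats, so the divisor must be adjusted.
With modified divisor 5440: modified quotas Epsilon 3.574, Zeta 4.222, Alpha 3.456, Eta 4.565, Delta 3.577.
Rounding to the nearest integer: Epsilon 4, Zeta 4, Alpha 3, Eta 5, Delta 4 (total 20).
Zeta receives 4.

4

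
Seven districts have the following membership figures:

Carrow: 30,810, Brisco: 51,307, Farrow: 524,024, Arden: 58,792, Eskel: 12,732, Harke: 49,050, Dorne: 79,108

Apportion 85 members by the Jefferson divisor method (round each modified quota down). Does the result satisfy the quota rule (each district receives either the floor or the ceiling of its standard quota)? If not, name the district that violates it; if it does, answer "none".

Farrow

Standard quotas: Carrow 3.250, Brisco 5.412, Farrow 55.275, Arden 6.202, Eskel 1.343, Harke 5.174, Dorne 8.344.
Jefferson allocation: Carrow 3, Brisco 5, Farrow 57, Arden 6, Eskel 1, Harke 5, Dorne 8.
Farrow has quota 55.275 (lower 55, upper 56) but receives 57 — outside the quota interval.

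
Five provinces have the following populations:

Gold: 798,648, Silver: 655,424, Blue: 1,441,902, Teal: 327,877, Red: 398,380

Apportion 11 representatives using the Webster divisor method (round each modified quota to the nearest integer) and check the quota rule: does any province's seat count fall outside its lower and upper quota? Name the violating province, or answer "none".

Standard quotas: Gold 2.425, Silver 1.990, Blue 4.379, Teal 0.996, Red 1.210.
Webster allocation: Gold 2, Silver 2, Blue 5, Teal 1, Red 1.
Every allocation lies between the lower and upper quota.

none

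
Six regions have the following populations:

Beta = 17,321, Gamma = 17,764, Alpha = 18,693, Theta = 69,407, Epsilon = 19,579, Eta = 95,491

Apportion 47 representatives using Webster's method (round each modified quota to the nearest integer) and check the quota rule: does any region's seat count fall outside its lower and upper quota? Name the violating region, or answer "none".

none

Standard quotas: Beta 3.417, Gamma 3.504, Alpha 3.688, Theta 13.692, Epsilon 3.862, Eta 18.837.
Webster allocation: Beta 3, Gamma 3, Alpha 4, Theta 14, Epsilon 4, Eta 19.
Every allocation lies between the lower and upper quota.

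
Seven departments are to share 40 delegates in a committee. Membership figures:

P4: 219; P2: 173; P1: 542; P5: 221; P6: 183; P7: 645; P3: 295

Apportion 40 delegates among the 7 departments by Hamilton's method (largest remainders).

Standard divisor: 2278 ÷ 40 ≈ 56.95.
Standard quotas: P4 3.845, P2 3.038, P1 9.517, P5 3.881, P6 3.213, P7 11.326, P3 5.180.
Lower quotas: P4 3, P2 3, P1 9, P5 3, P6 3, P7 11, P3 5 (sum 37, leaving 3 seats).
Remainders in descending order: P5 0.881, P4 0.845, P1 0.517, P7 0.326, P6 0.213, P3 0.180, P2 0.038.
The surplus seats go to P5, P4, P1.

P4: 4; P2: 3; P1: 10; P5: 4; P6: 3; P7: 11; P3: 5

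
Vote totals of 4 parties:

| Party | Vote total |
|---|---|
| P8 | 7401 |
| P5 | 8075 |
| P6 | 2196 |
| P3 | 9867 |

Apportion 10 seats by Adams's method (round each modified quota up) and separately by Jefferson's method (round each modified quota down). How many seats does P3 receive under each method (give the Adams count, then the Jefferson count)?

Adams: P8 3, P5 3, P6 1, P3 3.
Jefferson: P8 3, P5 3, P6 0, P3 4.
P3 gets 3 under Adams and 4 under Jefferson.

3 and 4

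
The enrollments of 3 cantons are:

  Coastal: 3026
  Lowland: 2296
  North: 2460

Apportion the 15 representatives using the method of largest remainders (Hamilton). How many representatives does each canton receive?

Standard divisor: 7782 ÷ 15 ≈ 518.8.
Standard quotas: Coastal 5.833, Lowland 4.426, North 4.742.
Lower quotas: Coastal 5, Lowland 4, North 4 (sum 13, leaving 2 seats).
Remainders in descending order: Coastal 0.833, North 0.742, Lowland 0.426.
The surplus seats go to Coastal, North.

Coastal=6, Lowland=4, North=5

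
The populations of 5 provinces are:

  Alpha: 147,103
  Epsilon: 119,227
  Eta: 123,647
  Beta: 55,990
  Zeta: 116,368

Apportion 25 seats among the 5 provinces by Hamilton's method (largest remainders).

Alpha: 7; Epsilon: 5; Eta: 6; Beta: 2; Zeta: 5

Standard divisor: 562335 ÷ 25 ≈ 22493.4.
Standard quotas: Alpha 6.5398, Epsilon 5.3005, Eta 5.4970, Beta 2.4892, Zeta 5.1734.
Lower quotas: Alpha 6, Epsilon 5, Eta 5, Beta 2, Zeta 5 (sum 23, leaving 2 seats).
Remainders in descending order: Alpha 0.5398, Eta 0.4970, Beta 0.4892, Epsilon 0.3005, Zeta 0.1734.
The surplus seats go to Alpha, Eta.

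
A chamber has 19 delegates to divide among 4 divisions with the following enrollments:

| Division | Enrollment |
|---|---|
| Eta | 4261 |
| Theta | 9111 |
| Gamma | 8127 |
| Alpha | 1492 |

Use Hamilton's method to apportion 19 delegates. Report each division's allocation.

The standard divisor is 22991/19 ≈ 1210.053.
Standard quotas: Eta 3.5213, Theta 7.5294, Gamma 6.7162, Alpha 1.2330.
Lower quotas: Eta 3, Theta 7, Gamma 6, Alpha 1 (sum 17, leaving 2 seats).
Remainders in descending order: Gamma 0.7162, Theta 0.5294, Eta 0.5213, Alpha 0.2330.
Largest remainders: Gamma, Theta receive the extra seats.

Eta: 3, Theta: 8, Gamma: 7, Alpha: 1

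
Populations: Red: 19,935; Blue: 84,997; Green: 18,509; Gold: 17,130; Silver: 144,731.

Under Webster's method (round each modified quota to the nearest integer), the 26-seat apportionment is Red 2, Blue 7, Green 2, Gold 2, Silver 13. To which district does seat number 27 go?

Blue

Priority for the next seat is population ÷ (current seats + 0.5).
Priorities: Red 7974.000, Blue 11332.933, Green 7403.600, Gold 6852.000, Silver 10720.815.
Highest priority: Blue.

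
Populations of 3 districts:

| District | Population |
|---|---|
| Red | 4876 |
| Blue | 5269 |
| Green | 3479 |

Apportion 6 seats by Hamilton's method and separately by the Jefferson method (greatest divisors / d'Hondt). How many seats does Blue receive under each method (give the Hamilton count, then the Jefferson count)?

Hamilton: Red 2, Blue 2, Green 2.
Jefferson: Red 2, Blue 3, Green 1.
Blue gets 2 under Hamilton and 3 under Jefferson.

2 and 3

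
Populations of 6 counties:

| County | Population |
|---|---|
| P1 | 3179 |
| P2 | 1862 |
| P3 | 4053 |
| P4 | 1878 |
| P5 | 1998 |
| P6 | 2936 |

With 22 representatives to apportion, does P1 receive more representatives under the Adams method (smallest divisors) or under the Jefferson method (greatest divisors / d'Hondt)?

Adams: P1 4, P2 3, P3 5, P4 3, P5 3, P6 4.
Jefferson: P1 5, P2 2, P3 6, P4 2, P5 3, P6 4.
P1 gets 4 under Adams and 5 under Jefferson.

Jefferson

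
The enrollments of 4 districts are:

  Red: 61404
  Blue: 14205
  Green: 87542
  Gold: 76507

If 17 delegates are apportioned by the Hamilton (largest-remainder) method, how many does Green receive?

6

Standard divisor: 239658 ÷ 17 ≈ 14097.529.
Standard quotas: Red 4.3557, Blue 1.0076, Green 6.2097, Gold 5.4270.
Lower quotas: Red 4, Blue 1, Green 6, Gold 5 (sum 16, leaving 1 seat).
Remainders in descending order: Gold 0.4270, Red 0.3557, Green 0.2097, Blue 0.0076.
The surplus seat goes to Gold.
Green receives 6.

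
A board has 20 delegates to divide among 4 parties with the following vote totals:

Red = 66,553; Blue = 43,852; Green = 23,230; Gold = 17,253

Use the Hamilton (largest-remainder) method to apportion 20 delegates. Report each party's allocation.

Red=9, Blue=6, Green=3, Gold=2

Standard divisor: 150888 ÷ 20 ≈ 7544.4.
Standard quotas: Red 8.8215, Blue 5.8125, Green 3.0791, Gold 2.2869.
Lower quotas: Red 8, Blue 5, Green 3, Gold 2 (sum 18, leaving 2 seats).
Remainders in descending order: Red 0.8215, Blue 0.8125, Gold 0.2869, Green 0.0791.
Largest remainders: Red, Blue receive the extra seats.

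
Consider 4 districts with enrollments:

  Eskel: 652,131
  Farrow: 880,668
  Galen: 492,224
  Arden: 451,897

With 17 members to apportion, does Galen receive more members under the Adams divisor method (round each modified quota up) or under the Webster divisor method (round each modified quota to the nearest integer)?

Adams

Adams: Eskel 4, Farrow 6, Galen 4, Arden 3.
Webster: Eskel 5, Farrow 6, Galen 3, Arden 3.
Galen gets 4 under Adams and 3 under Webster.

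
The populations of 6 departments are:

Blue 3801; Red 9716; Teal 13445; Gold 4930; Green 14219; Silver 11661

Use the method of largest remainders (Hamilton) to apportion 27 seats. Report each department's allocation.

Blue 2; Red 5; Teal 6; Gold 2; Green 7; Silver 5

Total 57772; standard divisor 57772/27 ≈ 2139.704.
Standard quotas: Blue 1.7764, Red 4.5408, Teal 6.2836, Gold 2.3041, Green 6.6453, Silver 5.4498.
Lower quotas: Blue 1, Red 4, Teal 6, Gold 2, Green 6, Silver 5 (sum 24, leaving 3 seats).
Remainders in descending order: Blue 0.7764, Green 0.6453, Red 0.5408, Silver 0.4498, Gold 0.3041, Teal 0.2836.
Largest remainders: Blue, Green, Red receive the extra seats.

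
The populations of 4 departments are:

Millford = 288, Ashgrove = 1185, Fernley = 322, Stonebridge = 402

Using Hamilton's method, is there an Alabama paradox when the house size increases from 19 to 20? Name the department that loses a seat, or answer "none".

Millford

At 19 seats: Millford 3, Ashgrove 10, Fernley 3, Stonebridge 3.
At 20 seats: Millford 2, Ashgrove 11, Fernley 3, Stonebridge 4.
Millford drops from 3 to 2.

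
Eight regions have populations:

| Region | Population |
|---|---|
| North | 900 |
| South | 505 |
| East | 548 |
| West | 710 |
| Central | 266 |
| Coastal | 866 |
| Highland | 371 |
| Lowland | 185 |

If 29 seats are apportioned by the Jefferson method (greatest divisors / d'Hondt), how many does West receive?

5

Standard divisor 4351/29 ≈ 150.034; standard quotas: North 5.999, South 3.366, East 3.652, West 4.732, Central 1.773, Coastal 5.772, Highland 2.473, Lowland 1.233.
Rounding down gives 5, 3, 3, 4, 1, 5, 2, 1 = 24 seats, so the divisor must be adjusted.
With modified divisor 130: modified quotas North 6.923, South 3.885, East 4.215, West 5.462, Central 2.046, Coastal 6.662, Highland 2.854, Lowland 1.423.
Rounding down: North 6, South 3, East 4, West 5, Central 2, Coastal 6, Highland 2, Lowland 1 (total 29).
West receives 5.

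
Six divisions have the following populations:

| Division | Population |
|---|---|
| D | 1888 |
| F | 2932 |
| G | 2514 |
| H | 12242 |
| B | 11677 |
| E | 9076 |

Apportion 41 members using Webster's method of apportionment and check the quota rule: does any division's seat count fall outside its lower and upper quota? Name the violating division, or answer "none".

none

Standard quotas: D 1.919, F 2.981, G 2.556, H 12.446, B 11.871, E 9.227.
Webster allocation: D 2, F 3, G 3, H 12, B 12, E 9.
Every allocation lies between the lower and upper quota.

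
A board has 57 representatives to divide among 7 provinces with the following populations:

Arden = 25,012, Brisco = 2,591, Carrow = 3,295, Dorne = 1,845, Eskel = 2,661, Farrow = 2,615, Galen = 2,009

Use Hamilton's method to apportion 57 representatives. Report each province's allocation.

Arden 35; Brisco 4; Carrow 5; Dorne 2; Eskel 4; Farrow 4; Galen 3

Standard divisor: 40028 ÷ 57 ≈ 702.246.
Standard quotas: Arden 35.6172, Brisco 3.6896, Carrow 4.6921, Dorne 2.6273, Eskel 3.7893, Farrow 3.7238, Galen 2.8608.
Lower quotas: Arden 35, Brisco 3, Carrow 4, Dorne 2, Eskel 3, Farrow 3, Galen 2 (sum 52, leaving 5 seats).
Remainders in descending order: Galen 0.8608, Eskel 0.7893, Farrow 0.7238, Carrow 0.6921, Brisco 0.6896, Dorne 0.6273, Arden 0.6172.
Largest remainders: Galen, Eskel, Farrow, Carrow, Brisco receive the extra seats.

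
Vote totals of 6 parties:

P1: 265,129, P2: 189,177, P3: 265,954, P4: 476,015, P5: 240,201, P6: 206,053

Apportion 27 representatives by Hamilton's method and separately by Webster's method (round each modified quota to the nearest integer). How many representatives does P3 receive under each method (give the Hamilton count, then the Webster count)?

Hamilton: P1 4, P2 3, P3 4, P4 8, P5 4, P6 4.
Webster: P1 4, P2 3, P3 5, P4 8, P5 4, P6 3.
P3 gets 4 under Hamilton and 5 under Webster.

4 and 5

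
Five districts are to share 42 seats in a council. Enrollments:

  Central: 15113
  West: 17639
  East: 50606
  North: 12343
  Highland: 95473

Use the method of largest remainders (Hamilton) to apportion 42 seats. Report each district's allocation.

Central: 3, West: 4, East: 11, North: 3, Highland: 21

Total 191174; standard divisor 191174/42 ≈ 4551.762.
Standard quotas: Central 3.3203, West 3.8752, East 11.1179, North 2.7117, Highland 20.9750.
Lower quotas: Central 3, West 3, East 11, North 2, Highland 20 (sum 39, leaving 3 seats).
Remainders in descending order: Highland 0.9750, West 0.8752, North 0.7117, Central 0.3203, East 0.1179.
The surplus seats go to Highland, West, North.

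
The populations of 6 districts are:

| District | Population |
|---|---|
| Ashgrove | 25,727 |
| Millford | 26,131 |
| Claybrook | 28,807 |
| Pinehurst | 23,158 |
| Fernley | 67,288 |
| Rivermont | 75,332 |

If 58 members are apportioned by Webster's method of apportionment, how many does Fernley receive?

16

Standard divisor 246443/58 ≈ 4249.017; standard quotas: Ashgrove 6.055, Millford 6.150, Claybrook 6.780, Pinehurst 5.450, Fernley 15.836, Rivermont 17.729.
Rounding to the nearest integer gives Ashgrove 6, Millford 6, Claybrook 7, Pinehurst 5, Fernley 16, Rivermont 18 — total 58, matching the house size, so no adjustment is needed.
Fernley receives 16.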